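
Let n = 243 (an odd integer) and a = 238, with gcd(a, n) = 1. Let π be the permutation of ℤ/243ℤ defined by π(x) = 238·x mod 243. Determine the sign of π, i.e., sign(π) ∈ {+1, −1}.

+1

Start at x=31: 31 → 88 → 46 → 13 → 178 → 82 → 76 → … (one orbit).
11 cycles of lengths [81, 81, 27, 27, 9, 9, 3, 3, 1, 1, 1].
243 − 11 = 232 transpositions; sign(π) = (−1)^232 = +1.
(238|243)_J = +1 (Zolotarev's lemma cross-check).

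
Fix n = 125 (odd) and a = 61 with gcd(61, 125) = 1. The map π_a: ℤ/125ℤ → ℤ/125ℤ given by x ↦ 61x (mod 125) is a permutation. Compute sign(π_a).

+1

Orbit of 56 under x↦61x: [56, 41, 1, 61, 96, 106, 91]… (length divides ord_125(61)).
Cycle type of π: 25×4 + 5×4 + 1×5; total 13 cycles.
13 cycles on 125: each ℓ→(−1)^(ℓ−1), product (−1)^112 = +1.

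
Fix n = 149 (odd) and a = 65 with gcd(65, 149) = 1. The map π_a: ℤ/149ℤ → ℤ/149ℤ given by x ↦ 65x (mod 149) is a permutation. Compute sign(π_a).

-1

Start at x=61: 61 → 91 → 104 → 55 → 148 → 84 → 96 → … (one orbit).
2 cycles of lengths [148, 1].
149 − 2 = 147 transpositions; sign(π) = (−1)^147 = -1.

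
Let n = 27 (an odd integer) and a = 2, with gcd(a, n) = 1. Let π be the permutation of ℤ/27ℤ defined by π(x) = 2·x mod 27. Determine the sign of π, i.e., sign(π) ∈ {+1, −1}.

Start at x=14: 14 → 1 → 2 → 4 → 8 → 16 → 5 → … (one orbit).
The orbit structure of x ↦ 2x mod 27: 4 orbits of sizes [18, 6, 2, 1].
n − c = 27 − 4 = 23; sign = (−1)^23 = -1.
Via Zolotarev, sign(π_{2}) = (2|27) = -1.

-1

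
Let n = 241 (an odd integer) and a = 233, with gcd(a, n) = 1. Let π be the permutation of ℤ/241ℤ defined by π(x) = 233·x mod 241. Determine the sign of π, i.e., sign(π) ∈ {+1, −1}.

+1

Start at x=233: 233 → 64 → 211 → 240 → 8 → 177 → 30 → … (one orbit).
π_233 has 31 disjoint cycles with lengths [8, 8, 8, 8, 8, 8, 8, 8, 8, 8, 8, 8, 8, 8, 8, 8, 8, 8, 8, 8, 8, 8, 8, 8, 8, 8, 8, 8, 8, 8, 1] on {0,…,240}.
n − c = 241 − 31 = 210; sign = (−1)^210 = +1.
(233|241)_J = +1 (Zolotarev's lemma cross-check).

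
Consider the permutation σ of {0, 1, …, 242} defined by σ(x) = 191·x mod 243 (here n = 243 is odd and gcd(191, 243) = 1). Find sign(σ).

Orbit of 232 under x↦191x: [232, 86, 145, 236, 121, 26, 106]… (length divides ord_243(191)).
The orbit structure of x ↦ 191x mod 243: 6 orbits of sizes [162, 54, 18, 6, 2, 1].
sign(π) = (−1)^{n − #cycles} = (−1)^{243−6} = (−1)^237 = -1.

-1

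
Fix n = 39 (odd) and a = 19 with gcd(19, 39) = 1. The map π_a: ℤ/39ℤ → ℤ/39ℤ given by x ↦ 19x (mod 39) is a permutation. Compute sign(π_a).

-1

Start at x=28: 28 → 25 → 7 → 16 → 31 → 4 → 37 → … (one orbit).
Decompose π into cycles: lengths [12, 12, 12, 1, 1, 1] (6 cycles, including the fixed point 0).
6 cycles on 39: each ℓ→(−1)^(ℓ−1), product (−1)^33 = -1.
Via Zolotarev, sign(π_{19}) = (19|39) = -1.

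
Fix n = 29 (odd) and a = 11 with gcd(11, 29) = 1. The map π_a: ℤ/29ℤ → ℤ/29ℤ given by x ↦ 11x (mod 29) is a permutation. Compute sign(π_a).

-1

Orbit of 5 under x↦11x: [5, 26, 25, 14, 9, 12, 16]… (length divides ord_29(11)).
Cycle lengths of π_11 on ℤ/29ℤ: [28, 1]; 2 cycles in total.
n − c = 29 − 2 = 27; sign = (−1)^27 = -1.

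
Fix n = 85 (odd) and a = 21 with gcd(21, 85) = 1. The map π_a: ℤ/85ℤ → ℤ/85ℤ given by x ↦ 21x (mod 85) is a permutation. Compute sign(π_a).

+1

Trace 21: π^k(21) = [21, 16, 81, 1] for k=0..3.
25 cycles of lengths [4, 4, 4, 4, 4, 4, 4, 4, 4, 4, 4, 4, 4, 4, 4, 4, 4, 4, 4, 4, 1, 1, 1, 1, 1].
Σ(ℓ_i−1) = 85−25 = 60; sign = (−1)^60 = +1.
(21|85)_J = +1 (Zolotarev's lemma cross-check).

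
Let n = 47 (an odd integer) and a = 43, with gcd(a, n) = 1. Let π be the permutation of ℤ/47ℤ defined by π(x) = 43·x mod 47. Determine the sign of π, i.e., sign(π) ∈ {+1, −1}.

-1

Start at x=30: 30 → 21 → 10 → 7 → 19 → 18 → 22 → … (one orbit).
Cycle lengths of π_43 on ℤ/47ℤ: [46, 1]; 2 cycles in total.
2 cycles on 47: each ℓ→(−1)^(ℓ−1), product (−1)^45 = -1.
(43|47)_J = -1 (Zolotarev's lemma cross-check).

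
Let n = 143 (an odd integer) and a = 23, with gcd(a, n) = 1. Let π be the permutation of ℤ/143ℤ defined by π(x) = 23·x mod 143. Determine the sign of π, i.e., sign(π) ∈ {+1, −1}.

Trace 56: π^k(56) = [56, 1, 23, 100, 12, 133] for k=0..5.
Cycle lengths of π_23 on ℤ/143ℤ: [6, 6, 6, 6, 6, 6, 6, 6, 6, 6, 6, 6, 6, 6, 6, 6, 6, 6, 6, 6, 6, 6, 1, 1, 1, 1, 1, 1, 1, 1, 1, 1, 1]; 33 cycles in total.
n − c = 143 − 33 = 110; sign = (−1)^110 = +1.

+1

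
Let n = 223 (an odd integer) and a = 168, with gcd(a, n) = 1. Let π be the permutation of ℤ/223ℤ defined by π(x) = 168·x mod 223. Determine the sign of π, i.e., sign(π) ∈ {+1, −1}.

-1

Orbit of 67 under x↦168x: [67, 106, 191, 199, 205, 98, 185]… (length divides ord_223(168)).
Cycle type of π: 222 + 1; total 2 cycles.
With 2 cycles on 223 points, sign = (−1)^{223−2} = -1.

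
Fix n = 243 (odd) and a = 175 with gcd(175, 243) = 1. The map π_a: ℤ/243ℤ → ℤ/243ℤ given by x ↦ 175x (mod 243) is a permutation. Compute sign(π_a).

Orbit of 175 under x↦175x: [175, 7, 10, 49, 70, 100, 4]… (length divides ord_243(175)).
The orbit structure of x ↦ 175x mod 243: 11 orbits of sizes [81, 81, 27, 27, 9, 9, 3, 3, 1, 1, 1].
With 11 cycles on 243 points, sign = (−1)^{243−11} = +1.

+1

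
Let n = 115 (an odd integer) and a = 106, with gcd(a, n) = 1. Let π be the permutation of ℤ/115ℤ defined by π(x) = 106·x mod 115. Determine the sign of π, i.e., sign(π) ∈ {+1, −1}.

-1

Orbit of 26 under x↦106x: [26, 111, 36, 21, 41, 91, 101]… (length divides ord_115(106)).
10 cycles of lengths [22, 22, 22, 22, 22, 1, 1, 1, 1, 1].
With 10 cycles on 115 points, sign = (−1)^{115−10} = -1.
(106|115)_J = -1 (Zolotarev's lemma cross-check).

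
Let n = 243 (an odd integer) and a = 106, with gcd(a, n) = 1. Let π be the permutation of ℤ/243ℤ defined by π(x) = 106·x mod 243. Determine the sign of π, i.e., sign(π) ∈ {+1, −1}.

Orbit of 163 under x↦106x: [163, 25, 220, 235, 124, 22, 145]… (length divides ord_243(106)).
π_106 has 11 disjoint cycles with lengths [81, 81, 27, 27, 9, 9, 3, 3, 1, 1, 1] on {0,…,242}.
243 − 11 = 232 transpositions; sign(π) = (−1)^232 = +1.
Zolotarev: (106|243) = +1, matching the cycle-count sign.

+1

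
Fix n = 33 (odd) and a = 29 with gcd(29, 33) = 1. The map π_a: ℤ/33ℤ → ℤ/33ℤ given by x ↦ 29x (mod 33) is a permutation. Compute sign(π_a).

Trace 4: π^k(4) = [4, 17, 31, 8, 1, 29, 16] for k=0..6.
The orbit structure of x ↦ 29x mod 33: 5 orbits of sizes [10, 10, 10, 2, 1].
Σ(ℓ_i−1) = 33−5 = 28; sign = (−1)^28 = +1.
(29|33)_J = +1 (Zolotarev's lemma cross-check).

+1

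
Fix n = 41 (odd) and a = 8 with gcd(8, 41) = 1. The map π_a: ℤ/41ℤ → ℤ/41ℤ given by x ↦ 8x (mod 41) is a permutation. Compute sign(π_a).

+1

Start at x=8: 8 → 23 → 20 → 37 → 9 → 31 → 2 → … (one orbit).
Decompose π into cycles: lengths [20, 20, 1] (3 cycles, including the fixed point 0).
With 3 cycles on 41 points, sign = (−1)^{41−3} = +1.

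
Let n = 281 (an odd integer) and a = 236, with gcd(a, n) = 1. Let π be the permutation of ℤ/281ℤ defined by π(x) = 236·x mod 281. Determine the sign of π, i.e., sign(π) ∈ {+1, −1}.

+1

Start at x=211: 211 → 59 → 155 → 50 → 279 → 90 → 165 → … (one orbit).
π_236 has 9 disjoint cycles with lengths [35, 35, 35, 35, 35, 35, 35, 35, 1] on {0,…,280}.
281 − 9 = 272 transpositions; sign(π) = (−1)^272 = +1.
Check: (236/281) = +1 by Zolotarev.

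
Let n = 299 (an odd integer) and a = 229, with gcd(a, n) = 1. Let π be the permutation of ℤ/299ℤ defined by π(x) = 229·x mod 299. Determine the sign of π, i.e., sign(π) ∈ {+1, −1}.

+1

Trace 1: π^k(1) = [1, 229, 116, 252] for k=0..3.
81 cycles of lengths [4, 4, 4, 4, 4, 4, 4, 4, 4, 4, 4, 4, 4, 4, 4, 4, 4, 4, 4, 4, 4, 4, 4, 4, 4, 4, 4, 4, 4, 4, 4, 4, 4, 4, 4, 4, 4, 4, 4, 4, 4, 4, 4, 4, 4, 4, 4, 4, 4, 4, 4, 4, 4, 4, 4, 4, 4, 4, 4, 4, 4, 4, 4, 4, 4, 4, 4, 4, 4, 2, 2, 2, 2, 2, 2, 2, 2, 2, 2, 2, 1].
sign(π) = (−1)^{n − #cycles} = (−1)^{299−81} = (−1)^218 = +1.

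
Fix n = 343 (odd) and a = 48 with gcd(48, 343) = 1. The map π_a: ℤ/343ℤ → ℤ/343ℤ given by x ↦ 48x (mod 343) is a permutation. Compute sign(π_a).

-1

Orbit of 342 under x↦48x: [342, 295, 97, 197, 195, 99, 293]… (length divides ord_343(48)).
Cycle lengths of π_48 on ℤ/343ℤ: [14, 14, 14, 14, 14, 14, 14, 14, 14, 14, 14, 14, 14, 14, 14, 14, 14, 14, 14, 14, 14, 2, 2, 2, 2, 2, 2, 2, 2, 2, 2, 2, 2, 2, 2, 2, 2, 2, 2, 2, 2, 2, 2, 2, 2, 1]; 46 cycles in total.
sign(π) = (−1)^{n − #cycles} = (−1)^{343−46} = (−1)^297 = -1.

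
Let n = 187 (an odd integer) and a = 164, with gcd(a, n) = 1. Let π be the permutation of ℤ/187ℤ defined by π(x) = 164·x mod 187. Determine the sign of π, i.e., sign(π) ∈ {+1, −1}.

Start at x=1: 1 → 164 → 155 → 175 → 89 → 10 → 144 → … (one orbit).
17 cycles of lengths [16, 16, 16, 16, 16, 16, 16, 16, 16, 16, 16, 2, 2, 2, 2, 2, 1].
n − c = 187 − 17 = 170; sign = (−1)^170 = +1.
Check: (164/187) = +1 by Zolotarev.

+1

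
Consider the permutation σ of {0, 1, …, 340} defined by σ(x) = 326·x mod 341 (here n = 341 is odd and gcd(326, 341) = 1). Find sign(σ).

-1

Start at x=35: 35 → 157 → 32 → 202 → 39 → 97 → 250 → … (one orbit).
π_326 has 38 disjoint cycles with lengths [10, 10, 10, 10, 10, 10, 10, 10, 10, 10, 10, 10, 10, 10, 10, 10, 10, 10, 10, 10, 10, 10, 10, 10, 10, 10, 10, 10, 10, 10, 10, 5, 5, 5, 5, 5, 5, 1] on {0,…,340}.
With 38 cycles on 341 points, sign = (−1)^{341−38} = -1.
(326|341)_J = -1 (Zolotarev's lemma cross-check).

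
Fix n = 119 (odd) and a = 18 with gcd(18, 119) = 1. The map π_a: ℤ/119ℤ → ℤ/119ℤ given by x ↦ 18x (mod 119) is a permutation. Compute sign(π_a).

+1

Orbit of 1 under x↦18x: [1, 18, 86]… (length divides ord_119(18)).
Decompose π into cycles: lengths [3, 3, 3, 3, 3, 3, 3, 3, 3, 3, 3, 3, 3, 3, 3, 3, 3, 3, 3, 3, 3, 3, 3, 3, 3, 3, 3, 3, 3, 3, 3, 3, 3, 3, 1, 1, 1, 1, 1, 1, 1, 1, 1, 1, 1, 1, 1, 1, 1, 1, 1] (51 cycles, including the fixed point 0).
sign(π) = (−1)^{n − #cycles} = (−1)^{119−51} = (−1)^68 = +1.
The Jacobi symbol (18|119) = +1 (Zolotarev) agrees.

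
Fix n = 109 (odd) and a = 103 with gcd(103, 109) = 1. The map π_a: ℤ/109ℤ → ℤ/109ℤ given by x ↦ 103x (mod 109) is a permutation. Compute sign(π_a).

-1

Orbit of 69 under x↦103x: [69, 22, 86, 29, 44, 63, 58]… (length divides ord_109(103)).
Decompose π into cycles: lengths [108, 1] (2 cycles, including the fixed point 0).
Σ(ℓ_i−1) = 109−2 = 107; sign = (−1)^107 = -1.
The Jacobi symbol (103|109) = -1 (Zolotarev) agrees.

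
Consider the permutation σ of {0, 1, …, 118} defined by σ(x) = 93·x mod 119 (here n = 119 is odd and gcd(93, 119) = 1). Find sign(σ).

Start at x=30: 30 → 53 → 50 → 9 → 4 → 15 → 86 → … (one orbit).
Decompose π into cycles: lengths [24, 24, 24, 24, 8, 8, 3, 3, 1] (9 cycles, including the fixed point 0).
sign(π) = (−1)^{n − #cycles} = (−1)^{119−9} = (−1)^110 = +1.
Zolotarev: (93|119) = +1, matching the cycle-count sign.

+1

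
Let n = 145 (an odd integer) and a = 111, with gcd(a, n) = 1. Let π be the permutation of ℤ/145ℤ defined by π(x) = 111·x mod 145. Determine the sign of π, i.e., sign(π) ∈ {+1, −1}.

Orbit of 136 under x↦111x: [136, 16, 36, 81, 1, 111, 141]… (length divides ord_145(111)).
The orbit structure of x ↦ 111x mod 145: 25 orbits of sizes [7, 7, 7, 7, 7, 7, 7, 7, 7, 7, 7, 7, 7, 7, 7, 7, 7, 7, 7, 7, 1, 1, 1, 1, 1].
sign(π) = (−1)^{n − #cycles} = (−1)^{145−25} = (−1)^120 = +1.
Via Zolotarev, sign(π_{111}) = (111|145) = +1.

+1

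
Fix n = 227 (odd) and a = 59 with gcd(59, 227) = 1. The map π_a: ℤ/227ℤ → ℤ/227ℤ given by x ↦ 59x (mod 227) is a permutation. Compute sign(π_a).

+1

Start at x=11: 11 → 195 → 155 → 65 → 203 → 173 → 219 → … (one orbit).
Cycle lengths of π_59 on ℤ/227ℤ: [113, 113, 1]; 3 cycles in total.
With 3 cycles on 227 points, sign = (−1)^{227−3} = +1.
Zolotarev: (59|227) = +1, matching the cycle-count sign.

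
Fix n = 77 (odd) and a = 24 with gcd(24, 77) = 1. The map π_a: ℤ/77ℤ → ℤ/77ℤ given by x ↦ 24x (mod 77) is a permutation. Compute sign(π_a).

+1

Trace 60: π^k(60) = [60, 54, 64, 73, 58, 6, 67] for k=0..6.
Decompose π into cycles: lengths [30, 30, 10, 6, 1] (5 cycles, including the fixed point 0).
77 − 5 = 72 transpositions; sign(π) = (−1)^72 = +1.
Zolotarev: (24|77) = +1, matching the cycle-count sign.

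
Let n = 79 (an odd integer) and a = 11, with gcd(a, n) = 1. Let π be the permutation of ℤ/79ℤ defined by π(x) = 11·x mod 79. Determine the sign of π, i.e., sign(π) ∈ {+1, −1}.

+1

Start at x=52: 52 → 19 → 51 → 8 → 9 → 20 → 62 → … (one orbit).
The orbit structure of x ↦ 11x mod 79: 3 orbits of sizes [39, 39, 1].
79 − 3 = 76 transpositions; sign(π) = (−1)^76 = +1.
Check: (11/79) = +1 by Zolotarev.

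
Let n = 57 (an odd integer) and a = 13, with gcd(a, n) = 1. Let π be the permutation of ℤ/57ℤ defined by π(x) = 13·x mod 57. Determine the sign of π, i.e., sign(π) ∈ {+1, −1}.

Trace 13: π^k(13) = [13, 55, 31, 4, 52, 49, 10] for k=0..6.
The orbit structure of x ↦ 13x mod 57: 6 orbits of sizes [18, 18, 18, 1, 1, 1].
n − c = 57 − 6 = 51; sign = (−1)^51 = -1.

-1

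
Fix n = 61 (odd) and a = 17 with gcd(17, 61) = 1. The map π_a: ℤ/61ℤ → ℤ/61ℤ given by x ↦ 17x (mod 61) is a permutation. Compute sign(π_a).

-1

Trace 42: π^k(42) = [42, 43, 60, 44, 16, 28, 49] for k=0..6.
2 cycles of lengths [60, 1].
n − c = 61 − 2 = 59; sign = (−1)^59 = -1.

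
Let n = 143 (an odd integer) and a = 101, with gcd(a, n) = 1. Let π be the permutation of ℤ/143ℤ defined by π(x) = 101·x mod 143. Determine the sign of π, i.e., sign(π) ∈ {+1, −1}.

-1

Trace 53: π^k(53) = [53, 62, 113, 116, 133, 134, 92] for k=0..6.
Decompose π into cycles: lengths [30, 30, 30, 30, 10, 6, 6, 1] (8 cycles, including the fixed point 0).
143 − 8 = 135 transpositions; sign(π) = (−1)^135 = -1.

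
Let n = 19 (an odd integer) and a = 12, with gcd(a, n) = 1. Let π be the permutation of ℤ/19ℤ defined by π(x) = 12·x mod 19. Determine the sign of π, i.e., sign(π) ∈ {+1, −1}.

-1

Trace 8: π^k(8) = [8, 1, 12, 11, 18, 7] for k=0..5.
π_12 has 4 disjoint cycles with lengths [6, 6, 6, 1] on {0,…,18}.
Σ(ℓ_i−1) = 19−4 = 15; sign = (−1)^15 = -1.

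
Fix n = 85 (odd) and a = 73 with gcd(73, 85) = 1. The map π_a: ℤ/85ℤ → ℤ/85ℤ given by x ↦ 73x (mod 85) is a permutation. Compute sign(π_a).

Orbit of 19 under x↦73x: [19, 27, 16, 63, 9, 62, 21]… (length divides ord_85(73)).
Cycle type of π: 16×5 + 4 + 1; total 7 cycles.
7 cycles on 85: each ℓ→(−1)^(ℓ−1), product (−1)^78 = +1.
Via Zolotarev, sign(π_{73}) = (73|85) = +1.

+1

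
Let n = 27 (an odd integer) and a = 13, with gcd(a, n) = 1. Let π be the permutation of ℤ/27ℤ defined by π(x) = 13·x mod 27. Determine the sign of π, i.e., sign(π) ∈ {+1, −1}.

+1

Start at x=10: 10 → 22 → 16 → 19 → 4 → 25 → 1 → … (one orbit).
The orbit structure of x ↦ 13x mod 27: 7 orbits of sizes [9, 9, 3, 3, 1, 1, 1].
Σ(ℓ_i−1) = 27−7 = 20; sign = (−1)^20 = +1.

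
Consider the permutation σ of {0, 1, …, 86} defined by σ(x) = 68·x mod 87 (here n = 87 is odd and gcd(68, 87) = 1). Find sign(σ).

Trace 44: π^k(44) = [44, 34, 50, 7, 41, 4, 11] for k=0..6.
The orbit structure of x ↦ 68x mod 87: 5 orbits of sizes [28, 28, 28, 2, 1].
Σ(ℓ_i−1) = 87−5 = 82; sign = (−1)^82 = +1.

+1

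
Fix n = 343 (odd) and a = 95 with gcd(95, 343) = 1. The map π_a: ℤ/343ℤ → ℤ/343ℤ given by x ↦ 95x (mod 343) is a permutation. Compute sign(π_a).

Orbit of 197 under x↦95x: [197, 193, 156, 71, 228, 51, 43]… (length divides ord_343(95)).
The orbit structure of x ↦ 95x mod 343: 7 orbits of sizes [147, 147, 21, 21, 3, 3, 1].
343 − 7 = 336 transpositions; sign(π) = (−1)^336 = +1.
The Jacobi symbol (95|343) = +1 (Zolotarev) agrees.

+1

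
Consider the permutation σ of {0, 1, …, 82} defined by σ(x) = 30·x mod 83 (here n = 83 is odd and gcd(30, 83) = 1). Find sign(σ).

Start at x=49: 49 → 59 → 27 → 63 → 64 → 11 → 81 → … (one orbit).
Decompose π into cycles: lengths [41, 41, 1] (3 cycles, including the fixed point 0).
Σ(ℓ_i−1) = 83−3 = 80; sign = (−1)^80 = +1.

+1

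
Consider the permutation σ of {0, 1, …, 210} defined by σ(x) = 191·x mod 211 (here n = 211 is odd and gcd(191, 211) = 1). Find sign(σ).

Start at x=191: 191 → 189 → 18 → 62 → 26 → 113 → 61 → … (one orbit).
Decompose π into cycles: lengths [210, 1] (2 cycles, including the fixed point 0).
Σ(ℓ_i−1) = 211−2 = 209; sign = (−1)^209 = -1.

-1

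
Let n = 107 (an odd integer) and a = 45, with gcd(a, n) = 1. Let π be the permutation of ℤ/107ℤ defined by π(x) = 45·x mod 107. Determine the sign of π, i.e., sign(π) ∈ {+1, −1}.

Trace 58: π^k(58) = [58, 42, 71, 92, 74, 13, 50] for k=0..6.
Cycle lengths of π_45 on ℤ/107ℤ: [106, 1]; 2 cycles in total.
n − c = 107 − 2 = 105; sign = (−1)^105 = -1.
Check: (45/107) = -1 by Zolotarev.

-1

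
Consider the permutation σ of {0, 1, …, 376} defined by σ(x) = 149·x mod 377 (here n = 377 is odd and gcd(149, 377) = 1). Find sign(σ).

Start at x=122: 122 → 82 → 154 → 326 → 318 → 257 → 216 → … (one orbit).
π_149 has 8 disjoint cycles with lengths [84, 84, 84, 84, 14, 14, 12, 1] on {0,…,376}.
sign(π) = (−1)^{n − #cycles} = (−1)^{377−8} = (−1)^369 = -1.
Via Zolotarev, sign(π_{149}) = (149|377) = -1.

-1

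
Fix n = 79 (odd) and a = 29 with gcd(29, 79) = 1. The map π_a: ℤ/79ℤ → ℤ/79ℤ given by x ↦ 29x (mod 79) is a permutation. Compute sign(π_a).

-1

Orbit of 11 under x↦29x: [11, 3, 8, 74, 13, 61, 31]… (length divides ord_79(29)).
Cycle type of π: 78 + 1; total 2 cycles.
79 − 2 = 77 transpositions; sign(π) = (−1)^77 = -1.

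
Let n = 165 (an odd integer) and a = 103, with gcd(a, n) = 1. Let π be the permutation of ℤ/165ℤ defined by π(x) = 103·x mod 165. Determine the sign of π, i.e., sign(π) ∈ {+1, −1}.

Start at x=163: 163 → 124 → 67 → 136 → 148 → 64 → 157 → … (one orbit).
Cycle type of π: 20×6 + 5×6 + 4×3 + 1×3; total 18 cycles.
18 cycles on 165: each ℓ→(−1)^(ℓ−1), product (−1)^147 = -1.
The Jacobi symbol (103|165) = -1 (Zolotarev) agrees.

-1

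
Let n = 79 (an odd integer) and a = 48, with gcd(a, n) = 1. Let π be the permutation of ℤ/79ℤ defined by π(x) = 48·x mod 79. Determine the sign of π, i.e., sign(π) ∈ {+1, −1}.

Trace 30: π^k(30) = [30, 18, 74, 76, 14, 40, 24] for k=0..6.
The orbit structure of x ↦ 48x mod 79: 2 orbits of sizes [78, 1].
n − c = 79 − 2 = 77; sign = (−1)^77 = -1.

-1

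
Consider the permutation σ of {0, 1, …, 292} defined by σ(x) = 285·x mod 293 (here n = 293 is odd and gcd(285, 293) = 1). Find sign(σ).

Trace 143: π^k(143) = [143, 28, 69, 34, 21, 125, 172] for k=0..6.
Decompose π into cycles: lengths [292, 1] (2 cycles, including the fixed point 0).
sign(π) = (−1)^{n − #cycles} = (−1)^{293−2} = (−1)^291 = -1.
Zolotarev: (285|293) = -1, matching the cycle-count sign.

-1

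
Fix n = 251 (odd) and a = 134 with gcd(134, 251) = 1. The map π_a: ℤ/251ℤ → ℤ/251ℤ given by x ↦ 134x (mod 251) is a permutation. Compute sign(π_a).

-1

Orbit of 125 under x↦134x: [125, 184, 58, 242, 49, 40, 89]… (length divides ord_251(134)).
π_134 has 2 disjoint cycles with lengths [250, 1] on {0,…,250}.
With 2 cycles on 251 points, sign = (−1)^{251−2} = -1.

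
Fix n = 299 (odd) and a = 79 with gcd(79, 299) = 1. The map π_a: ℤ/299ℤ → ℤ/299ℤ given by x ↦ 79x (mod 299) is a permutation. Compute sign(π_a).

Start at x=248: 248 → 157 → 144 → 14 → 209 → 66 → 131 → … (one orbit).
26 cycles of lengths [22, 22, 22, 22, 22, 22, 22, 22, 22, 22, 22, 22, 22, 1, 1, 1, 1, 1, 1, 1, 1, 1, 1, 1, 1, 1].
n − c = 299 − 26 = 273; sign = (−1)^273 = -1.

-1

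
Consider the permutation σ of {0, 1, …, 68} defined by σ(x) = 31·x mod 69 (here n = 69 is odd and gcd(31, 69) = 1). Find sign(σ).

Orbit of 1 under x↦31x: [1, 31, 64, 52, 25, 16, 13]… (length divides ord_69(31)).
The orbit structure of x ↦ 31x mod 69: 9 orbits of sizes [11, 11, 11, 11, 11, 11, 1, 1, 1].
9 cycles on 69: each ℓ→(−1)^(ℓ−1), product (−1)^60 = +1.

+1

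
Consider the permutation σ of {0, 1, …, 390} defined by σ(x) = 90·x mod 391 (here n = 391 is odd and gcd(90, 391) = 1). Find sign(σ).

Trace 286: π^k(286) = [286, 325, 316, 288, 114, 94, 249] for k=0..6.
The orbit structure of x ↦ 90x mod 391: 5 orbits of sizes [176, 176, 22, 16, 1].
sign(π) = (−1)^{n − #cycles} = (−1)^{391−5} = (−1)^386 = +1.

+1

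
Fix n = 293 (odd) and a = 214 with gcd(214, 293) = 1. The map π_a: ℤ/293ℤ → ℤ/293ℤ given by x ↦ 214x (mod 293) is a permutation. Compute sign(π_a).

Orbit of 103 under x↦214x: [103, 67, 274, 36, 86, 238, 243]… (length divides ord_293(214)).
Decompose π into cycles: lengths [292, 1] (2 cycles, including the fixed point 0).
Σ(ℓ_i−1) = 293−2 = 291; sign = (−1)^291 = -1.

-1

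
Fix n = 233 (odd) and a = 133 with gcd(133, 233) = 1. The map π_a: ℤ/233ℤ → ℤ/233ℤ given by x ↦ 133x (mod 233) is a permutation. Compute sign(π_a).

Start at x=120: 120 → 116 → 50 → 126 → 215 → 169 → 109 → … (one orbit).
The orbit structure of x ↦ 133x mod 233: 3 orbits of sizes [116, 116, 1].
233 − 3 = 230 transpositions; sign(π) = (−1)^230 = +1.

+1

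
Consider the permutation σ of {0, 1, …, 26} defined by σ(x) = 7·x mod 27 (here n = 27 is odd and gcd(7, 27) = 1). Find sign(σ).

Orbit of 10 under x↦7x: [10, 16, 4, 1, 7, 22, 19]… (length divides ord_27(7)).
π_7 has 7 disjoint cycles with lengths [9, 9, 3, 3, 1, 1, 1] on {0,…,26}.
27 − 7 = 20 transpositions; sign(π) = (−1)^20 = +1.
Check: (7/27) = +1 by Zolotarev.

+1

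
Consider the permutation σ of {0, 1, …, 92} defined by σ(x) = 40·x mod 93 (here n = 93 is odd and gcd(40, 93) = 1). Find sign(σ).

Start at x=7: 7 → 1 → 40 → 19 → 16 → 82 → 25 → … (one orbit).
π_40 has 9 disjoint cycles with lengths [15, 15, 15, 15, 15, 15, 1, 1, 1] on {0,…,92}.
With 9 cycles on 93 points, sign = (−1)^{93−9} = +1.
Via Zolotarev, sign(π_{40}) = (40|93) = +1.

+1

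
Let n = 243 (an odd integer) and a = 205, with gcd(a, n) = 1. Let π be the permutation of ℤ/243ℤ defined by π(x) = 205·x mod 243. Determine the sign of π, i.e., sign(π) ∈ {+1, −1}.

Start at x=169: 169 → 139 → 64 → 241 → 76 → 28 → 151 → … (one orbit).
11 cycles of lengths [81, 81, 27, 27, 9, 9, 3, 3, 1, 1, 1].
With 11 cycles on 243 points, sign = (−1)^{243−11} = +1.

+1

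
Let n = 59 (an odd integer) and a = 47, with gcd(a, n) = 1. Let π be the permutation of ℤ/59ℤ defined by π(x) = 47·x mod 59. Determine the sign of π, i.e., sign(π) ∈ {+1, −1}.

Orbit of 24 under x↦47x: [24, 7, 34, 5, 58, 12, 33]… (length divides ord_59(47)).
Cycle lengths of π_47 on ℤ/59ℤ: [58, 1]; 2 cycles in total.
Σ(ℓ_i−1) = 59−2 = 57; sign = (−1)^57 = -1.

-1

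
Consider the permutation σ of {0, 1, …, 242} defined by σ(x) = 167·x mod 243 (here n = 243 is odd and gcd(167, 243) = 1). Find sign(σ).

Trace 173: π^k(173) = [173, 217, 32, 241, 152, 112, 236] for k=0..6.
Decompose π into cycles: lengths [162, 54, 18, 6, 2, 1] (6 cycles, including the fixed point 0).
6 cycles on 243: each ℓ→(−1)^(ℓ−1), product (−1)^237 = -1.
Zolotarev: (167|243) = -1, matching the cycle-count sign.

-1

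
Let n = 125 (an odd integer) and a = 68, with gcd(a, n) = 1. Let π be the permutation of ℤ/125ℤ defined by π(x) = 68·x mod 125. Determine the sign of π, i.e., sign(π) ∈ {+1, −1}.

Trace 1: π^k(1) = [1, 68, 124, 57] for k=0..3.
Cycle lengths of π_68 on ℤ/125ℤ: [4, 4, 4, 4, 4, 4, 4, 4, 4, 4, 4, 4, 4, 4, 4, 4, 4, 4, 4, 4, 4, 4, 4, 4, 4, 4, 4, 4, 4, 4, 4, 1]; 32 cycles in total.
n − c = 125 − 32 = 93; sign = (−1)^93 = -1.
Zolotarev: (68|125) = -1, matching the cycle-count sign.

-1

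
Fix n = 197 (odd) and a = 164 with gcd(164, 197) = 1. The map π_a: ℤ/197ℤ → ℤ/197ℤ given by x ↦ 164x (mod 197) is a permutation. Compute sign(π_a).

Start at x=164: 164 → 104 → 114 → 178 → 36 → 191 → 1 → 164 (one orbit).
The orbit structure of x ↦ 164x mod 197: 29 orbits of sizes [7, 7, 7, 7, 7, 7, 7, 7, 7, 7, 7, 7, 7, 7, 7, 7, 7, 7, 7, 7, 7, 7, 7, 7, 7, 7, 7, 7, 1].
n − c = 197 − 29 = 168; sign = (−1)^168 = +1.

+1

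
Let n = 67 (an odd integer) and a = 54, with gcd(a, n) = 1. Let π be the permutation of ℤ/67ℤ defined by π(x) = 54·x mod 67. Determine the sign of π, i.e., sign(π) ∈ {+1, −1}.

+1

Start at x=17: 17 → 47 → 59 → 37 → 55 → 22 → 49 → … (one orbit).
π_54 has 3 disjoint cycles with lengths [33, 33, 1] on {0,…,66}.
sign(π) = (−1)^{n − #cycles} = (−1)^{67−3} = (−1)^64 = +1.
Via Zolotarev, sign(π_{54}) = (54|67) = +1.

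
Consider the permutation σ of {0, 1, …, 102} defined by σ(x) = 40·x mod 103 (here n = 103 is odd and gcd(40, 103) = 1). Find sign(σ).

-1

Start at x=71: 71 → 59 → 94 → 52 → 20 → 79 → 70 → … (one orbit).
Cycle lengths of π_40 on ℤ/103ℤ: [102, 1]; 2 cycles in total.
sign(π) = (−1)^{n − #cycles} = (−1)^{103−2} = (−1)^101 = -1.
The Jacobi symbol (40|103) = -1 (Zolotarev) agrees.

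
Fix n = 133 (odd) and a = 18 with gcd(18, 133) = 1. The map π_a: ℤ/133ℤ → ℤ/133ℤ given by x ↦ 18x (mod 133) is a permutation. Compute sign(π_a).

-1

Trace 39: π^k(39) = [39, 37, 1, 18, 58, 113] for k=0..5.
π_18 has 30 disjoint cycles with lengths [6, 6, 6, 6, 6, 6, 6, 6, 6, 6, 6, 6, 6, 6, 6, 6, 6, 6, 3, 3, 2, 2, 2, 2, 2, 2, 2, 2, 2, 1] on {0,…,132}.
sign(π) = (−1)^{n − #cycles} = (−1)^{133−30} = (−1)^103 = -1.
Check: (18/133) = -1 by Zolotarev.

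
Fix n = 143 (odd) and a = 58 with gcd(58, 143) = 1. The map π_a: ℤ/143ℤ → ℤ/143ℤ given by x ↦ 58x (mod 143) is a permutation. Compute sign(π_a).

-1

Orbit of 27 under x↦58x: [27, 136, 23, 47, 9, 93, 103]… (length divides ord_143(58)).
π_58 has 6 disjoint cycles with lengths [60, 60, 12, 5, 5, 1] on {0,…,142}.
143 − 6 = 137 transpositions; sign(π) = (−1)^137 = -1.
Zolotarev: (58|143) = -1, matching the cycle-count sign.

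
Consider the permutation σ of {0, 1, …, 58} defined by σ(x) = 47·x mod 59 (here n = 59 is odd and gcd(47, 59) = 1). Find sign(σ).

Orbit of 22 under x↦47x: [22, 31, 41, 39, 4, 11, 45]… (length divides ord_59(47)).
Cycle lengths of π_47 on ℤ/59ℤ: [58, 1]; 2 cycles in total.
2 cycles on 59: each ℓ→(−1)^(ℓ−1), product (−1)^57 = -1.
Via Zolotarev, sign(π_{47}) = (47|59) = -1.

-1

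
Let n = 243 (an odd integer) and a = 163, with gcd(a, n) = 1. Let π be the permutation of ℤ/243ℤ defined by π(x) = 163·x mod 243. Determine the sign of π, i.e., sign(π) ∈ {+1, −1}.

+1

Orbit of 163 under x↦163x: [163, 82, 1]… (length divides ord_243(163)).
Cycle type of π: 3×54 + 1×81; total 135 cycles.
n − c = 243 − 135 = 108; sign = (−1)^108 = +1.
Zolotarev: (163|243) = +1, matching the cycle-count sign.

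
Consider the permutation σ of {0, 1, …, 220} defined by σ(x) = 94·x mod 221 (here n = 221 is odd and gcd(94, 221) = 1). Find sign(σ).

+1

Start at x=55: 55 → 87 → 1 → 94 → 217 → 66 → 16 → … (one orbit).
π_94 has 15 disjoint cycles with lengths [24, 24, 24, 24, 24, 24, 24, 24, 8, 8, 3, 3, 3, 3, 1] on {0,…,220}.
Σ(ℓ_i−1) = 221−15 = 206; sign = (−1)^206 = +1.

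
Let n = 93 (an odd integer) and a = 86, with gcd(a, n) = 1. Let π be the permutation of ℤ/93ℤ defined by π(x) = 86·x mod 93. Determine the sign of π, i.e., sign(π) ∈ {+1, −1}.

+1

Start at x=49: 49 → 29 → 76 → 26 → 4 → 65 → 10 → … (one orbit).
5 cycles of lengths [30, 30, 30, 2, 1].
Σ(ℓ_i−1) = 93−5 = 88; sign = (−1)^88 = +1.
Zolotarev: (86|93) = +1, matching the cycle-count sign.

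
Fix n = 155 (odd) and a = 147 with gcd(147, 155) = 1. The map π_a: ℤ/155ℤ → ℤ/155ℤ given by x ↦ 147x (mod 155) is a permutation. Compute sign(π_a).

+1

Trace 77: π^k(77) = [77, 4, 123, 101, 122, 109, 58] for k=0..6.
Cycle lengths of π_147 on ℤ/155ℤ: [20, 20, 20, 20, 20, 20, 10, 10, 10, 4, 1]; 11 cycles in total.
n − c = 155 − 11 = 144; sign = (−1)^144 = +1.
Zolotarev: (147|155) = +1, matching the cycle-count sign.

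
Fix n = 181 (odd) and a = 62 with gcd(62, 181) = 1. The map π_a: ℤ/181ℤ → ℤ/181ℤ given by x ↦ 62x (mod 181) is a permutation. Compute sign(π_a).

+1

Start at x=48: 48 → 80 → 73 → 1 → 62 → 43 → 132 → … (one orbit).
Cycle lengths of π_62 on ℤ/181ℤ: [9, 9, 9, 9, 9, 9, 9, 9, 9, 9, 9, 9, 9, 9, 9, 9, 9, 9, 9, 9, 1]; 21 cycles in total.
Σ(ℓ_i−1) = 181−21 = 160; sign = (−1)^160 = +1.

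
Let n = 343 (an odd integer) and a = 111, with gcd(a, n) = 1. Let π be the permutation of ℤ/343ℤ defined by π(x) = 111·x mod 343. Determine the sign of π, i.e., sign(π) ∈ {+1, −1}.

Orbit of 209 under x↦111x: [209, 218, 188, 288, 69, 113, 195]… (length divides ord_343(111)).
10 cycles of lengths [98, 98, 98, 14, 14, 14, 2, 2, 2, 1].
343 − 10 = 333 transpositions; sign(π) = (−1)^333 = -1.
Zolotarev: (111|343) = -1, matching the cycle-count sign.

-1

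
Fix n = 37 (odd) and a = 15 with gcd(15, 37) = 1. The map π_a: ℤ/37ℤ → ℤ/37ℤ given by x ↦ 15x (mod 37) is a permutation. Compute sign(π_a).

Orbit of 34 under x↦15x: [34, 29, 28, 13, 10, 2, 30]… (length divides ord_37(15)).
π_15 has 2 disjoint cycles with lengths [36, 1] on {0,…,36}.
With 2 cycles on 37 points, sign = (−1)^{37−2} = -1.
Via Zolotarev, sign(π_{15}) = (15|37) = -1.

-1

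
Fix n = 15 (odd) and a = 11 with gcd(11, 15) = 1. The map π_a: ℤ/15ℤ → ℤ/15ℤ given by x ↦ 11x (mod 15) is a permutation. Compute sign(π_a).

-1

Trace 11: π^k(11) = [11, 1] for k=0..1.
Cycle lengths of π_11 on ℤ/15ℤ: [2, 2, 2, 2, 2, 1, 1, 1, 1, 1]; 10 cycles in total.
sign(π) = (−1)^{n − #cycles} = (−1)^{15−10} = (−1)^5 = -1.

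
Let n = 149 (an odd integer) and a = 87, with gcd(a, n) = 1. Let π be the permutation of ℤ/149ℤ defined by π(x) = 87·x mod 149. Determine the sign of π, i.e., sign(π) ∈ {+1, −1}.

-1

Start at x=50: 50 → 29 → 139 → 24 → 2 → 25 → 89 → … (one orbit).
The orbit structure of x ↦ 87x mod 149: 2 orbits of sizes [148, 1].
149 − 2 = 147 transpositions; sign(π) = (−1)^147 = -1.
Zolotarev: (87|149) = -1, matching the cycle-count sign.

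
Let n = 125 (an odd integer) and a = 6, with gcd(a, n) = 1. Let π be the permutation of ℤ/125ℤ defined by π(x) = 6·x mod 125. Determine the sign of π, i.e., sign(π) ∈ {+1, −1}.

+1

Trace 91: π^k(91) = [91, 46, 26, 31, 61, 116, 71] for k=0..6.
Decompose π into cycles: lengths [25, 25, 25, 25, 5, 5, 5, 5, 1, 1, 1, 1, 1] (13 cycles, including the fixed point 0).
13 cycles on 125: each ℓ→(−1)^(ℓ−1), product (−1)^112 = +1.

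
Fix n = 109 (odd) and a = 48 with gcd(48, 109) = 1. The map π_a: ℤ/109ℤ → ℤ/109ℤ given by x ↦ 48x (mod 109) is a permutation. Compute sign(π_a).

Trace 3: π^k(3) = [3, 35, 45, 89, 21, 27, 97] for k=0..6.
π_48 has 5 disjoint cycles with lengths [27, 27, 27, 27, 1] on {0,…,108}.
5 cycles on 109: each ℓ→(−1)^(ℓ−1), product (−1)^104 = +1.
(48|109)_J = +1 (Zolotarev's lemma cross-check).

+1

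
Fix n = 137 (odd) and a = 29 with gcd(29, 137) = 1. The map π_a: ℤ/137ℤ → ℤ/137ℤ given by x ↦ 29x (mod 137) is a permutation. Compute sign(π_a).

-1

Start at x=48: 48 → 22 → 90 → 7 → 66 → 133 → 21 → … (one orbit).
π_29 has 2 disjoint cycles with lengths [136, 1] on {0,…,136}.
2 cycles on 137: each ℓ→(−1)^(ℓ−1), product (−1)^135 = -1.
(29|137)_J = -1 (Zolotarev's lemma cross-check).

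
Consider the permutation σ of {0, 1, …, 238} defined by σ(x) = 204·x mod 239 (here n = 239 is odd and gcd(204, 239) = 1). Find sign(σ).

Orbit of 135 under x↦204x: [135, 55, 226, 216, 88, 27, 11]… (length divides ord_239(204)).
Cycle type of π: 119×2 + 1; total 3 cycles.
With 3 cycles on 239 points, sign = (−1)^{239−3} = +1.

+1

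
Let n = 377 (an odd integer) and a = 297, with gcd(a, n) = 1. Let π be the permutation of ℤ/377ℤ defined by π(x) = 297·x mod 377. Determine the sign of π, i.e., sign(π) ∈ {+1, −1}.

-1

Trace 268: π^k(268) = [268, 49, 227, 313, 219, 199, 291] for k=0..6.
Cycle type of π: 84×4 + 12 + 7×4 + 1; total 10 cycles.
sign(π) = (−1)^{n − #cycles} = (−1)^{377−10} = (−1)^367 = -1.
(297|377)_J = -1 (Zolotarev's lemma cross-check).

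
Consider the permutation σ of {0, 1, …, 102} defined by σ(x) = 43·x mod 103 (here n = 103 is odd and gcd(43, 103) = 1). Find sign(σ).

-1

Trace 45: π^k(45) = [45, 81, 84, 7, 95, 68, 40] for k=0..6.
Decompose π into cycles: lengths [102, 1] (2 cycles, including the fixed point 0).
sign(π) = (−1)^{n − #cycles} = (−1)^{103−2} = (−1)^101 = -1.
(43|103)_J = -1 (Zolotarev's lemma cross-check).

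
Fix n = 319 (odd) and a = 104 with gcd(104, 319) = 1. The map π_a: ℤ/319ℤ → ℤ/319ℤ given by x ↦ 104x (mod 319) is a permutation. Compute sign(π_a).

Start at x=302: 302 → 146 → 191 → 86 → 12 → 291 → 278 → … (one orbit).
Cycle lengths of π_104 on ℤ/319ℤ: [20, 20, 20, 20, 20, 20, 20, 20, 20, 20, 20, 20, 20, 20, 5, 5, 4, 4, 4, 4, 4, 4, 4, 1]; 24 cycles in total.
sign(π) = (−1)^{n − #cycles} = (−1)^{319−24} = (−1)^295 = -1.
Zolotarev: (104|319) = -1, matching the cycle-count sign.

-1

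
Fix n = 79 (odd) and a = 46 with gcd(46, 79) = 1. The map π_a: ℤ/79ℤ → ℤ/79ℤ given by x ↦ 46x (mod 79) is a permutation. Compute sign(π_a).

Start at x=8: 8 → 52 → 22 → 64 → 21 → 18 → 38 → … (one orbit).
Cycle lengths of π_46 on ℤ/79ℤ: [13, 13, 13, 13, 13, 13, 1]; 7 cycles in total.
n − c = 79 − 7 = 72; sign = (−1)^72 = +1.
(46|79)_J = +1 (Zolotarev's lemma cross-check).

+1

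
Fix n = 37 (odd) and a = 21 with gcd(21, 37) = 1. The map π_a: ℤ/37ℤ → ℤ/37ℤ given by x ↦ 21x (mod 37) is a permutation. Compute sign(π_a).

+1

Orbit of 26 under x↦21x: [26, 28, 33, 27, 12, 30, 1]… (length divides ord_37(21)).
The orbit structure of x ↦ 21x mod 37: 3 orbits of sizes [18, 18, 1].
37 − 3 = 34 transpositions; sign(π) = (−1)^34 = +1.
Via Zolotarev, sign(π_{21}) = (21|37) = +1.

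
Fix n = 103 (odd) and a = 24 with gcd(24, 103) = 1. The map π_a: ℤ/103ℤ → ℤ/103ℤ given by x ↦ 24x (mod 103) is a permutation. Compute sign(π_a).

-1

Trace 27: π^k(27) = [27, 30, 102, 79, 42, 81, 90] for k=0..6.
Decompose π into cycles: lengths [34, 34, 34, 1] (4 cycles, including the fixed point 0).
With 4 cycles on 103 points, sign = (−1)^{103−4} = -1.
Zolotarev: (24|103) = -1, matching the cycle-count sign.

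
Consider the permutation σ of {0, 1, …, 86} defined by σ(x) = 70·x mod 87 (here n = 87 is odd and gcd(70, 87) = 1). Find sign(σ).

Orbit of 70 under x↦70x: [70, 28, 46, 1]… (length divides ord_87(70)).
Cycle type of π: 4×21 + 1×3; total 24 cycles.
n − c = 87 − 24 = 63; sign = (−1)^63 = -1.
(70|87)_J = -1 (Zolotarev's lemma cross-check).

-1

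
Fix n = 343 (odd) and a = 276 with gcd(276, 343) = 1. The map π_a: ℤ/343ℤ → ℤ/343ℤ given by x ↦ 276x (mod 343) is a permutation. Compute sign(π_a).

Start at x=313: 313 → 295 → 129 → 275 → 97 → 18 → 166 → … (one orbit).
The orbit structure of x ↦ 276x mod 343: 16 orbits of sizes [42, 42, 42, 42, 42, 42, 42, 6, 6, 6, 6, 6, 6, 6, 6, 1].
n − c = 343 − 16 = 327; sign = (−1)^327 = -1.
Zolotarev: (276|343) = -1, matching the cycle-count sign.

-1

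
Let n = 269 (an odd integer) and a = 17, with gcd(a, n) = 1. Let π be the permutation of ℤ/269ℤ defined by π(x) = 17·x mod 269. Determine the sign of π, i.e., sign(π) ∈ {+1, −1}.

Start at x=77: 77 → 233 → 195 → 87 → 134 → 126 → 259 → … (one orbit).
Cycle lengths of π_17 on ℤ/269ℤ: [268, 1]; 2 cycles in total.
With 2 cycles on 269 points, sign = (−1)^{269−2} = -1.
(17|269)_J = -1 (Zolotarev's lemma cross-check).

-1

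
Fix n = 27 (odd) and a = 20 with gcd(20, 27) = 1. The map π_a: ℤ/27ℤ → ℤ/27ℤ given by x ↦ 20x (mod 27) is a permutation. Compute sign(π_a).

-1

Trace 14: π^k(14) = [14, 10, 11, 4, 26, 7, 5] for k=0..6.
4 cycles of lengths [18, 6, 2, 1].
sign(π) = (−1)^{n − #cycles} = (−1)^{27−4} = (−1)^23 = -1.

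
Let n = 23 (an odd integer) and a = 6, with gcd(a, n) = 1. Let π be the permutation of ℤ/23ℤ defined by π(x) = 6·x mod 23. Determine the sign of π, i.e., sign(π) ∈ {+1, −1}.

+1

Start at x=9: 9 → 8 → 2 → 12 → 3 → 18 → 16 → … (one orbit).
Cycle lengths of π_6 on ℤ/23ℤ: [11, 11, 1]; 3 cycles in total.
23 − 3 = 20 transpositions; sign(π) = (−1)^20 = +1.
The Jacobi symbol (6|23) = +1 (Zolotarev) agrees.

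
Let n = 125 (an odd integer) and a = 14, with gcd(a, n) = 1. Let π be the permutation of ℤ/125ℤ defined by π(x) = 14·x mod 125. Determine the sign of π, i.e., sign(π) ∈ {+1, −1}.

+1

Trace 64: π^k(64) = [64, 21, 44, 116, 124, 111, 54] for k=0..6.
π_14 has 7 disjoint cycles with lengths [50, 50, 10, 10, 2, 2, 1] on {0,…,124}.
n − c = 125 − 7 = 118; sign = (−1)^118 = +1.
Zolotarev: (14|125) = +1, matching the cycle-count sign.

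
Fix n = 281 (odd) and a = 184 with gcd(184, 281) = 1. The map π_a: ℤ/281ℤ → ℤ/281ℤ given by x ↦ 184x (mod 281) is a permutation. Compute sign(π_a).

-1

Start at x=212: 212 → 230 → 170 → 89 → 78 → 21 → 211 → … (one orbit).
Decompose π into cycles: lengths [280, 1] (2 cycles, including the fixed point 0).
Σ(ℓ_i−1) = 281−2 = 279; sign = (−1)^279 = -1.
The Jacobi symbol (184|281) = -1 (Zolotarev) agrees.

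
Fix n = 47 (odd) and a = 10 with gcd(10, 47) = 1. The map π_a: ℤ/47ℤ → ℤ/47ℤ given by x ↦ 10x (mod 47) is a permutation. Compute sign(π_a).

-1

Start at x=27: 27 → 35 → 21 → 22 → 32 → 38 → 4 → … (one orbit).
Cycle lengths of π_10 on ℤ/47ℤ: [46, 1]; 2 cycles in total.
Σ(ℓ_i−1) = 47−2 = 45; sign = (−1)^45 = -1.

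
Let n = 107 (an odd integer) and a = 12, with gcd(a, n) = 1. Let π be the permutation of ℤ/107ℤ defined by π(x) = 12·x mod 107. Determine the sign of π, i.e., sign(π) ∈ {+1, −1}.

+1

Trace 27: π^k(27) = [27, 3, 36, 4, 48, 41, 64] for k=0..6.
Cycle lengths of π_12 on ℤ/107ℤ: [53, 53, 1]; 3 cycles in total.
sign(π) = (−1)^{n − #cycles} = (−1)^{107−3} = (−1)^104 = +1.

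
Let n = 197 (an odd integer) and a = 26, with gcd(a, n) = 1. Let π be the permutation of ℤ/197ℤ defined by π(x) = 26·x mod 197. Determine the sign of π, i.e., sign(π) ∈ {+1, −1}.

+1

Orbit of 164 under x↦26x: [164, 127, 150, 157, 142, 146, 53]… (length divides ord_197(26)).
Cycle type of π: 98×2 + 1; total 3 cycles.
With 3 cycles on 197 points, sign = (−1)^{197−3} = +1.
Zolotarev: (26|197) = +1, matching the cycle-count sign.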